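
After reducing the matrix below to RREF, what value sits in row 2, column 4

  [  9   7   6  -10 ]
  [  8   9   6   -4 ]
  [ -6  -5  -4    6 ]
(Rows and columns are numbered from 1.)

r1 := 1/9·r1
  [  1  7/9  2/3  -10/9 ]
  [  8    9    6     -4 ]
  [ -6   -5   -4      6 ]
r2 := r2 − 8·r1
  [  1   7/9  2/3  -10/9 ]
  [  0  25/9  2/3   44/9 ]
  [ -6    -5   -4      6 ]
r3 := r3 + 6·r1
  [ 1   7/9  2/3  -10/9 ]
  [ 0  25/9  2/3   44/9 ]
  [ 0  -1/3    0   -2/3 ]
r2 := 9/25·r2
  [ 1   7/9   2/3  -10/9 ]
  [ 0     1  6/25  44/25 ]
  [ 0  -1/3     0   -2/3 ]
r3 := r3 + 1/3·r2
  [ 1  7/9   2/3  -10/9 ]
  [ 0    1  6/25  44/25 ]
  [ 0    0  2/25  -2/25 ]
r3 := 25/2·r3
  [ 1  7/9   2/3  -10/9 ]
  [ 0    1  6/25  44/25 ]
  [ 0    0     1     -1 ]
r2 := r2 − 6/25·r3
  [ 1  7/9  2/3  -10/9 ]
  [ 0    1    0      2 ]
  [ 0    0    1     -1 ]
r1 := r1 − 2/3·r3
  [ 1  7/9  0  -4/9 ]
  [ 0    1  0     2 ]
  [ 0    0  1    -1 ]
r1 := r1 − 7/9·r2
  [ 1  0  0  -2 ]
  [ 0  1  0   2 ]
  [ 0  0  1  -1 ]

2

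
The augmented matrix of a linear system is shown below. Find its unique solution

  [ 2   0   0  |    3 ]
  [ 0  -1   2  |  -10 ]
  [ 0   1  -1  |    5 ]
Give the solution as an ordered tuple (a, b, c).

ρ1 ← 1/2·ρ1
ρ2 ← -1·ρ2
ρ3 ← ρ3 − ρ2
ρ2 ← ρ2 + 2·ρ3
Reading off the last column: a = 3/2, b = 0, c = -5.

(3/2, 0, -5)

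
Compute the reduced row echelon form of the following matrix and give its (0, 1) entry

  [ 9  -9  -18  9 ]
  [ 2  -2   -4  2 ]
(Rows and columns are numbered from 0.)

-1

r1 → 1/9·r1
r2 → r2 − 2·r1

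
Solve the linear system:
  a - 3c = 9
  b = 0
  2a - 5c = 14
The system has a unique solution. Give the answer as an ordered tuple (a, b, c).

Form the augmented matrix and row-reduce:
  [ 1  0  -3  |   9 ]
  [ 0  1   0  |   0 ]
  [ 2  0  -5  |  14 ]
R3 := R3 − 2·R1
  [ 1  0  -3  |   9 ]
  [ 0  1   0  |   0 ]
  [ 0  0   1  |  -4 ]
R1 := R1 + 3·R3
  [ 1  0  0  |  -3 ]
  [ 0  1  0  |   0 ]
  [ 0  0  1  |  -4 ]
Reading off the last column: a = -3, b = 0, c = -4.

(-3, 0, -4)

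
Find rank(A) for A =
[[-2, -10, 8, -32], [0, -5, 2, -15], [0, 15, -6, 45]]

ρ1 → -1/2·ρ1
  [ 1   5  -4   16 ]
  [ 0  -5   2  -15 ]
  [ 0  15  -6   45 ]
ρ2 → -1/5·ρ2
  [ 1   5    -4  16 ]
  [ 0   1  -2/5   3 ]
  [ 0  15    -6  45 ]
ρ3 → ρ3 − 15·ρ2
  [ 1  5    -4  16 ]
  [ 0  1  -2/5   3 ]
  [ 0  0     0   0 ]
ρ1 → ρ1 − 5·ρ2
  [ 1  0    -2  1 ]
  [ 0  1  -2/5  3 ]
  [ 0  0     0  0 ]
The reduced form has 2 nonzero rows.

rank = 2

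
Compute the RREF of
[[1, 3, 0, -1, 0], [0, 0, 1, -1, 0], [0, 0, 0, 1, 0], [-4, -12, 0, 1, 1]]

ρ4 → ρ4 + 4·ρ1
  [ 1  3  0  -1  0 ]
  [ 0  0  1  -1  0 ]
  [ 0  0  0   1  0 ]
  [ 0  0  0  -3  1 ]
ρ4 → ρ4 + 3·ρ3
  [ 1  3  0  -1  0 ]
  [ 0  0  1  -1  0 ]
  [ 0  0  0   1  0 ]
  [ 0  0  0   0  1 ]
ρ2 → ρ2 + ρ3
  [ 1  3  0  -1  0 ]
  [ 0  0  1   0  0 ]
  [ 0  0  0   1  0 ]
  [ 0  0  0   0  1 ]
ρ1 → ρ1 + ρ3
  [ 1  3  0  0  0 ]
  [ 0  0  1  0  0 ]
  [ 0  0  0  1  0 ]
  [ 0  0  0  0  1 ]

[[1, 3, 0, 0, 0], [0, 0, 1, 0, 0], [0, 0, 0, 1, 0], [0, 0, 0, 0, 1]]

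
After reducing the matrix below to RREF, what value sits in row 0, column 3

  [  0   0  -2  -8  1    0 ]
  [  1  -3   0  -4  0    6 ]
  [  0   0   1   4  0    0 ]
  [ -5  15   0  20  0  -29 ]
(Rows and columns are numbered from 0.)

-4

r1 ↔ r2
  [  1  -3   0  -4  0    6 ]
  [  0   0  -2  -8  1    0 ]
  [  0   0   1   4  0    0 ]
  [ -5  15   0  20  0  -29 ]
r4 -> r4 + 5·r1
  [ 1  -3   0  -4  0  6 ]
  [ 0   0  -2  -8  1  0 ]
  [ 0   0   1   4  0  0 ]
  [ 0   0   0   0  0  1 ]
r2 -> -1/2·r2
  [ 1  -3  0  -4     0  6 ]
  [ 0   0  1   4  -1/2  0 ]
  [ 0   0  1   4     0  0 ]
  [ 0   0  0   0     0  1 ]
r3 -> r3 − r2
  [ 1  -3  0  -4     0  6 ]
  [ 0   0  1   4  -1/2  0 ]
  [ 0   0  0   0   1/2  0 ]
  [ 0   0  0   0     0  1 ]
r3 -> 2·r3
  [ 1  -3  0  -4     0  6 ]
  [ 0   0  1   4  -1/2  0 ]
  [ 0   0  0   0     1  0 ]
  [ 0   0  0   0     0  1 ]
r1 -> r1 − 6·r4
  [ 1  -3  0  -4     0  0 ]
  [ 0   0  1   4  -1/2  0 ]
  [ 0   0  0   0     1  0 ]
  [ 0   0  0   0     0  1 ]
r2 -> r2 + 1/2·r3
  [ 1  -3  0  -4  0  0 ]
  [ 0   0  1   4  0  0 ]
  [ 0   0  0   0  1  0 ]
  [ 0   0  0   0  0  1 ]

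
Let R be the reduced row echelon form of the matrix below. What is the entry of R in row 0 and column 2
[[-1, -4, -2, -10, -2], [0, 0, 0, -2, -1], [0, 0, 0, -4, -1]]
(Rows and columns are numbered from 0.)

2

ρ1 -> -1·ρ1
  [ 1  4  2  10   2 ]
  [ 0  0  0  -2  -1 ]
  [ 0  0  0  -4  -1 ]
ρ2 -> -1/2·ρ2
  [ 1  4  2  10    2 ]
  [ 0  0  0   1  1/2 ]
  [ 0  0  0  -4   -1 ]
ρ3 -> ρ3 + 4·ρ2
  [ 1  4  2  10    2 ]
  [ 0  0  0   1  1/2 ]
  [ 0  0  0   0    1 ]
ρ2 -> ρ2 − 1/2·ρ3
  [ 1  4  2  10  2 ]
  [ 0  0  0   1  0 ]
  [ 0  0  0   0  1 ]
ρ1 -> ρ1 − 2·ρ3
  [ 1  4  2  10  0 ]
  [ 0  0  0   1  0 ]
  [ 0  0  0   0  1 ]
ρ1 -> ρ1 − 10·ρ2
  [ 1  4  2  0  0 ]
  [ 0  0  0  1  0 ]
  [ 0  0  0  0  1 ]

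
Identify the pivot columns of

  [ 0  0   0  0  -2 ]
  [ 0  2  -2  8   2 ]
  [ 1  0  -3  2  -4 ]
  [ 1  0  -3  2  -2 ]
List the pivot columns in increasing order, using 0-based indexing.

Swap R1 and R3.
  [ 1  0  -3  2  -4 ]
  [ 0  2  -2  8   2 ]
  [ 0  0   0  0  -2 ]
  [ 1  0  -3  2  -2 ]
Subtract R1 from R4.
  [ 1  0  -3  2  -4 ]
  [ 0  2  -2  8   2 ]
  [ 0  0   0  0  -2 ]
  [ 0  0   0  0   2 ]
Multiply R2 by 1/2.
  [ 1  0  -3  2  -4 ]
  [ 0  1  -1  4   1 ]
  [ 0  0   0  0  -2 ]
  [ 0  0   0  0   2 ]
Multiply R3 by -1/2.
  [ 1  0  -3  2  -4 ]
  [ 0  1  -1  4   1 ]
  [ 0  0   0  0   1 ]
  [ 0  0   0  0   2 ]
Subtract 2 times R3 from R4.
  [ 1  0  -3  2  -4 ]
  [ 0  1  -1  4   1 ]
  [ 0  0   0  0   1 ]
  [ 0  0   0  0   0 ]
Subtract R3 from R2.
  [ 1  0  -3  2  -4 ]
  [ 0  1  -1  4   0 ]
  [ 0  0   0  0   1 ]
  [ 0  0   0  0   0 ]
Add 4 times R3 to R1.
  [ 1  0  -3  2  0 ]
  [ 0  1  -1  4  0 ]
  [ 0  0   0  0  1 ]
  [ 0  0   0  0  0 ]
Pivot columns are the columns containing a leading 1.

0, 1, 4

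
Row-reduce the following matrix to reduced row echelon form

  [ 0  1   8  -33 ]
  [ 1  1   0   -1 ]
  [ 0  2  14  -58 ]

Swap R1 and R2.
  [ 1  1   0   -1 ]
  [ 0  1   8  -33 ]
  [ 0  2  14  -58 ]
Subtract 2 times R2 from R3.
  [ 1  1   0   -1 ]
  [ 0  1   8  -33 ]
  [ 0  0  -2    8 ]
Multiply R3 by -1/2.
  [ 1  1  0   -1 ]
  [ 0  1  8  -33 ]
  [ 0  0  1   -4 ]
Subtract 8 times R3 from R2.
  [ 1  1  0  -1 ]
  [ 0  1  0  -1 ]
  [ 0  0  1  -4 ]
Subtract R2 from R1.
  [ 1  0  0   0 ]
  [ 0  1  0  -1 ]
  [ 0  0  1  -4 ]

[[1, 0, 0, 0], [0, 1, 0, -1], [0, 0, 1, -4]]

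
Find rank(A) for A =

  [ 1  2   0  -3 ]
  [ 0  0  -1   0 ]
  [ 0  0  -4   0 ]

rank = 2

ρ2 -> -1·ρ2
  [ 1  2   0  -3 ]
  [ 0  0   1   0 ]
  [ 0  0  -4   0 ]
ρ3 -> ρ3 + 4·ρ2
  [ 1  2  0  -3 ]
  [ 0  0  1   0 ]
  [ 0  0  0   0 ]
The reduced form has 2 nonzero rows.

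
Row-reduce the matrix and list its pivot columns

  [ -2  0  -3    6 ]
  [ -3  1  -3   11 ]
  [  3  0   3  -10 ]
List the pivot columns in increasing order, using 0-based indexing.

Multiply R1 by -1/2.
  [  1  0  3/2   -3 ]
  [ -3  1   -3   11 ]
  [  3  0    3  -10 ]
Add 3 times R1 to R2.
  [ 1  0  3/2   -3 ]
  [ 0  1  3/2    2 ]
  [ 3  0    3  -10 ]
Subtract 3 times R1 from R3.
  [ 1  0   3/2  -3 ]
  [ 0  1   3/2   2 ]
  [ 0  0  -3/2  -1 ]
Multiply R3 by -2/3.
  [ 1  0  3/2   -3 ]
  [ 0  1  3/2    2 ]
  [ 0  0    1  2/3 ]
Subtract 3/2 times R3 from R2.
  [ 1  0  3/2   -3 ]
  [ 0  1    0    1 ]
  [ 0  0    1  2/3 ]
Subtract 3/2 times R3 from R1.
  [ 1  0  0   -4 ]
  [ 0  1  0    1 ]
  [ 0  0  1  2/3 ]
Pivot columns are the columns containing a leading 1.

0, 1, 2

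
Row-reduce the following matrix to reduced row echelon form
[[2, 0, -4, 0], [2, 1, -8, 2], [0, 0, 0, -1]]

[[1, 0, -2, 0], [0, 1, -4, 0], [0, 0, 0, 1]]

Multiply r1 by 1/2.
  [ 1  0  -2   0 ]
  [ 2  1  -8   2 ]
  [ 0  0   0  -1 ]
Subtract 2 times r1 from r2.
  [ 1  0  -2   0 ]
  [ 0  1  -4   2 ]
  [ 0  0   0  -1 ]
Multiply r3 by -1.
  [ 1  0  -2  0 ]
  [ 0  1  -4  2 ]
  [ 0  0   0  1 ]
Subtract 2 times r3 from r2.
  [ 1  0  -2  0 ]
  [ 0  1  -4  0 ]
  [ 0  0   0  1 ]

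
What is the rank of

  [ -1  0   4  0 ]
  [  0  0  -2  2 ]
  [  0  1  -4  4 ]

rank = 3

Multiply R1 by -1.
  [ 1  0  -4  0 ]
  [ 0  0  -2  2 ]
  [ 0  1  -4  4 ]
Swap R2 and R3.
  [ 1  0  -4  0 ]
  [ 0  1  -4  4 ]
  [ 0  0  -2  2 ]
Multiply R3 by -1/2.
  [ 1  0  -4   0 ]
  [ 0  1  -4   4 ]
  [ 0  0   1  -1 ]
Add 4 times R3 to R2.
  [ 1  0  -4   0 ]
  [ 0  1   0   0 ]
  [ 0  0   1  -1 ]
Add 4 times R3 to R1.
  [ 1  0  0  -4 ]
  [ 0  1  0   0 ]
  [ 0  0  1  -1 ]
The reduced form has 3 nonzero rows.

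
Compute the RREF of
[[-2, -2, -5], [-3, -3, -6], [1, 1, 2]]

Multiply R1 by -1/2.
  [  1   1  5/2 ]
  [ -3  -3   -6 ]
  [  1   1    2 ]
Add 3 times R1 to R2.
  [ 1  1  5/2 ]
  [ 0  0  3/2 ]
  [ 1  1    2 ]
Subtract R1 from R3.
  [ 1  1   5/2 ]
  [ 0  0   3/2 ]
  [ 0  0  -1/2 ]
Multiply R2 by 2/3.
  [ 1  1   5/2 ]
  [ 0  0     1 ]
  [ 0  0  -1/2 ]
Add 1/2 times R2 to R3.
  [ 1  1  5/2 ]
  [ 0  0    1 ]
  [ 0  0    0 ]
Subtract 5/2 times R2 from R1.
  [ 1  1  0 ]
  [ 0  0  1 ]
  [ 0  0  0 ]

[[1, 1, 0], [0, 0, 1], [0, 0, 0]]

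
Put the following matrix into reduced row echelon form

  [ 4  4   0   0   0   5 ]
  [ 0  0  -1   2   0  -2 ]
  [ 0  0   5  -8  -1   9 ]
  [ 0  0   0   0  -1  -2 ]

Multiply ρ1 by 1/4.
  [ 1  1   0   0   0  5/4 ]
  [ 0  0  -1   2   0   -2 ]
  [ 0  0   5  -8  -1    9 ]
  [ 0  0   0   0  -1   -2 ]
Multiply ρ2 by -1.
  [ 1  1  0   0   0  5/4 ]
  [ 0  0  1  -2   0    2 ]
  [ 0  0  5  -8  -1    9 ]
  [ 0  0  0   0  -1   -2 ]
Subtract 5 times ρ2 from ρ3.
  [ 1  1  0   0   0  5/4 ]
  [ 0  0  1  -2   0    2 ]
  [ 0  0  0   2  -1   -1 ]
  [ 0  0  0   0  -1   -2 ]
Multiply ρ3 by 1/2.
  [ 1  1  0   0     0   5/4 ]
  [ 0  0  1  -2     0     2 ]
  [ 0  0  0   1  -1/2  -1/2 ]
  [ 0  0  0   0    -1    -2 ]
Multiply ρ4 by -1.
  [ 1  1  0   0     0   5/4 ]
  [ 0  0  1  -2     0     2 ]
  [ 0  0  0   1  -1/2  -1/2 ]
  [ 0  0  0   0     1     2 ]
Add 1/2 times ρ4 to ρ3.
  [ 1  1  0   0  0  5/4 ]
  [ 0  0  1  -2  0    2 ]
  [ 0  0  0   1  0  1/2 ]
  [ 0  0  0   0  1    2 ]
Add 2 times ρ3 to ρ2.
  [ 1  1  0  0  0  5/4 ]
  [ 0  0  1  0  0    3 ]
  [ 0  0  0  1  0  1/2 ]
  [ 0  0  0  0  1    2 ]

[[1, 1, 0, 0, 0, 5/4], [0, 0, 1, 0, 0, 3], [0, 0, 0, 1, 0, 1/2], [0, 0, 0, 0, 1, 2]]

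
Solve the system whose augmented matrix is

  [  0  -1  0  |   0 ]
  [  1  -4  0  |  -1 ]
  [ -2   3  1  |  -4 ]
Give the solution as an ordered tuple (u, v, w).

(-1, 0, -6)

ρ1 <=> ρ2
  [  1  -4  0  |  -1 ]
  [  0  -1  0  |   0 ]
  [ -2   3  1  |  -4 ]
ρ3 -> ρ3 + 2·ρ1
  [ 1  -4  0  |  -1 ]
  [ 0  -1  0  |   0 ]
  [ 0  -5  1  |  -6 ]
ρ2 -> -1·ρ2
  [ 1  -4  0  |  -1 ]
  [ 0   1  0  |   0 ]
  [ 0  -5  1  |  -6 ]
ρ3 -> ρ3 + 5·ρ2
  [ 1  -4  0  |  -1 ]
  [ 0   1  0  |   0 ]
  [ 0   0  1  |  -6 ]
ρ1 -> ρ1 + 4·ρ2
  [ 1  0  0  |  -1 ]
  [ 0  1  0  |   0 ]
  [ 0  0  1  |  -6 ]
Reading off the last column: u = -1, v = 0, w = -6.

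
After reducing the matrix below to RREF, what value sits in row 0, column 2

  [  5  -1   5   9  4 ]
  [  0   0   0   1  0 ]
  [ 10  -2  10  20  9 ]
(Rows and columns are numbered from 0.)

1

ρ1 := 1/5·ρ1
  [  1  -1/5   1  9/5  4/5 ]
  [  0     0   0    1    0 ]
  [ 10    -2  10   20    9 ]
ρ3 := ρ3 − 10·ρ1
  [ 1  -1/5  1  9/5  4/5 ]
  [ 0     0  0    1    0 ]
  [ 0     0  0    2    1 ]
ρ3 := ρ3 − 2·ρ2
  [ 1  -1/5  1  9/5  4/5 ]
  [ 0     0  0    1    0 ]
  [ 0     0  0    0    1 ]
ρ1 := ρ1 − 4/5·ρ3
  [ 1  -1/5  1  9/5  0 ]
  [ 0     0  0    1  0 ]
  [ 0     0  0    0  1 ]
ρ1 := ρ1 − 9/5·ρ2
  [ 1  -1/5  1  0  0 ]
  [ 0     0  0  1  0 ]
  [ 0     0  0  0  1 ]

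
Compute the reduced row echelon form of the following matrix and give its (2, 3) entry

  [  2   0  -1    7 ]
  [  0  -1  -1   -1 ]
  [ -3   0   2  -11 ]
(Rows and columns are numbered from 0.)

R1 → 1/2·R1
  [  1   0  -1/2  7/2 ]
  [  0  -1    -1   -1 ]
  [ -3   0     2  -11 ]
R3 → R3 + 3·R1
  [ 1   0  -1/2   7/2 ]
  [ 0  -1    -1    -1 ]
  [ 0   0   1/2  -1/2 ]
R2 → -1·R2
  [ 1  0  -1/2   7/2 ]
  [ 0  1     1     1 ]
  [ 0  0   1/2  -1/2 ]
R3 → 2·R3
  [ 1  0  -1/2  7/2 ]
  [ 0  1     1    1 ]
  [ 0  0     1   -1 ]
R2 → R2 − R3
  [ 1  0  -1/2  7/2 ]
  [ 0  1     0    2 ]
  [ 0  0     1   -1 ]
R1 → R1 + 1/2·R3
  [ 1  0  0   3 ]
  [ 0  1  0   2 ]
  [ 0  0  1  -1 ]

-1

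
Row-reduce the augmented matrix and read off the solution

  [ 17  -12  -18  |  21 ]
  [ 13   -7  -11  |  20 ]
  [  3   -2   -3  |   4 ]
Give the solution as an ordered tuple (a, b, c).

R1 := 1/17·R1
  [  1  -12/17  -18/17  |  21/17 ]
  [ 13      -7     -11  |     20 ]
  [  3      -2      -3  |      4 ]
R2 := R2 − 13·R1
  [ 1  -12/17  -18/17  |  21/17 ]
  [ 0   37/17   47/17  |  67/17 ]
  [ 3      -2      -3  |      4 ]
R3 := R3 − 3·R1
  [ 1  -12/17  -18/17  |  21/17 ]
  [ 0   37/17   47/17  |  67/17 ]
  [ 0    2/17    3/17  |   5/17 ]
R2 := 17/37·R2
  [ 1  -12/17  -18/17  |  21/17 ]
  [ 0       1   47/37  |  67/37 ]
  [ 0    2/17    3/17  |   5/17 ]
R3 := R3 − 2/17·R2
  [ 1  -12/17  -18/17  |  21/17 ]
  [ 0       1   47/37  |  67/37 ]
  [ 0       0    1/37  |   3/37 ]
R3 := 37·R3
  [ 1  -12/17  -18/17  |  21/17 ]
  [ 0       1   47/37  |  67/37 ]
  [ 0       0       1  |      3 ]
R2 := R2 − 47/37·R3
  [ 1  -12/17  -18/17  |  21/17 ]
  [ 0       1       0  |     -2 ]
  [ 0       0       1  |      3 ]
R1 := R1 + 18/17·R3
  [ 1  -12/17  0  |  75/17 ]
  [ 0       1  0  |     -2 ]
  [ 0       0  1  |      3 ]
R1 := R1 + 12/17·R2
  [ 1  0  0  |   3 ]
  [ 0  1  0  |  -2 ]
  [ 0  0  1  |   3 ]
Reading off the last column: a = 3, b = -2, c = 3.

(3, -2, 3)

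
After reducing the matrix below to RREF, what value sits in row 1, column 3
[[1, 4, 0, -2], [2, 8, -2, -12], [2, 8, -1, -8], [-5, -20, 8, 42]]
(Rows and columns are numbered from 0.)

R2 -> R2 − 2·R1
  [  1    4   0  -2 ]
  [  0    0  -2  -8 ]
  [  2    8  -1  -8 ]
  [ -5  -20   8  42 ]
R3 -> R3 − 2·R1
  [  1    4   0  -2 ]
  [  0    0  -2  -8 ]
  [  0    0  -1  -4 ]
  [ -5  -20   8  42 ]
R4 -> R4 + 5·R1
  [ 1  4   0  -2 ]
  [ 0  0  -2  -8 ]
  [ 0  0  -1  -4 ]
  [ 0  0   8  32 ]
R2 -> -1/2·R2
  [ 1  4   0  -2 ]
  [ 0  0   1   4 ]
  [ 0  0  -1  -4 ]
  [ 0  0   8  32 ]
R3 -> R3 + R2
  [ 1  4  0  -2 ]
  [ 0  0  1   4 ]
  [ 0  0  0   0 ]
  [ 0  0  8  32 ]
R4 -> R4 − 8·R2
  [ 1  4  0  -2 ]
  [ 0  0  1   4 ]
  [ 0  0  0   0 ]
  [ 0  0  0   0 ]

4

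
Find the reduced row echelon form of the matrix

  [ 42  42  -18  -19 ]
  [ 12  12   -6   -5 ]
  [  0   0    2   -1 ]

[[1, 1, 0, -2/3], [0, 0, 1, -1/2], [0, 0, 0, 0]]

Multiply R1 by 1/42.
  [  1   1  -3/7  -19/42 ]
  [ 12  12    -6      -5 ]
  [  0   0     2      -1 ]
Subtract 12 times R1 from R2.
  [ 1  1  -3/7  -19/42 ]
  [ 0  0  -6/7     3/7 ]
  [ 0  0     2      -1 ]
Multiply R2 by -7/6.
  [ 1  1  -3/7  -19/42 ]
  [ 0  0     1    -1/2 ]
  [ 0  0     2      -1 ]
Subtract 2 times R2 from R3.
  [ 1  1  -3/7  -19/42 ]
  [ 0  0     1    -1/2 ]
  [ 0  0     0       0 ]
Add 3/7 times R2 to R1.
  [ 1  1  0  -2/3 ]
  [ 0  0  1  -1/2 ]
  [ 0  0  0     0 ]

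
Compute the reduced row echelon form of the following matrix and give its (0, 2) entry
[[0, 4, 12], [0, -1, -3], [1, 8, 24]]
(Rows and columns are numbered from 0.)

0

Swap R1 and R3.
  [ 1   8  24 ]
  [ 0  -1  -3 ]
  [ 0   4  12 ]
Multiply R2 by -1.
  [ 1  8  24 ]
  [ 0  1   3 ]
  [ 0  4  12 ]
Subtract 4 times R2 from R3.
  [ 1  8  24 ]
  [ 0  1   3 ]
  [ 0  0   0 ]
Subtract 8 times R2 from R1.
  [ 1  0  0 ]
  [ 0  1  3 ]
  [ 0  0  0 ]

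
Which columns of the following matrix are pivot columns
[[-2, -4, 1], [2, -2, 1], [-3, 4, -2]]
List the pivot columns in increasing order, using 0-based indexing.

ρ1 ← -1/2·ρ1
  [  1   2  -1/2 ]
  [  2  -2     1 ]
  [ -3   4    -2 ]
ρ2 ← ρ2 − 2·ρ1
  [  1   2  -1/2 ]
  [  0  -6     2 ]
  [ -3   4    -2 ]
ρ3 ← ρ3 + 3·ρ1
  [ 1   2  -1/2 ]
  [ 0  -6     2 ]
  [ 0  10  -7/2 ]
ρ2 ← -1/6·ρ2
  [ 1   2  -1/2 ]
  [ 0   1  -1/3 ]
  [ 0  10  -7/2 ]
ρ3 ← ρ3 − 10·ρ2
  [ 1  2  -1/2 ]
  [ 0  1  -1/3 ]
  [ 0  0  -1/6 ]
ρ3 ← -6·ρ3
  [ 1  2  -1/2 ]
  [ 0  1  -1/3 ]
  [ 0  0     1 ]
ρ2 ← ρ2 + 1/3·ρ3
  [ 1  2  -1/2 ]
  [ 0  1     0 ]
  [ 0  0     1 ]
ρ1 ← ρ1 + 1/2·ρ3
  [ 1  2  0 ]
  [ 0  1  0 ]
  [ 0  0  1 ]
ρ1 ← ρ1 − 2·ρ2
  [ 1  0  0 ]
  [ 0  1  0 ]
  [ 0  0  1 ]
Pivot columns are the columns containing a leading 1.

0, 1, 2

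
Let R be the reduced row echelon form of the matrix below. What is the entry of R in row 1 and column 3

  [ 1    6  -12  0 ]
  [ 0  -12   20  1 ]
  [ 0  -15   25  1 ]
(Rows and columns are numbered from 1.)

-2

R2 -> -1/12·R2
  [ 1    6   -12      0 ]
  [ 0    1  -5/3  -1/12 ]
  [ 0  -15    25      1 ]
R3 -> R3 + 15·R2
  [ 1  6   -12      0 ]
  [ 0  1  -5/3  -1/12 ]
  [ 0  0     0   -1/4 ]
R3 -> -4·R3
  [ 1  6   -12      0 ]
  [ 0  1  -5/3  -1/12 ]
  [ 0  0     0      1 ]
R2 -> R2 + 1/12·R3
  [ 1  6   -12  0 ]
  [ 0  1  -5/3  0 ]
  [ 0  0     0  1 ]
R1 -> R1 − 6·R2
  [ 1  0    -2  0 ]
  [ 0  1  -5/3  0 ]
  [ 0  0     0  1 ]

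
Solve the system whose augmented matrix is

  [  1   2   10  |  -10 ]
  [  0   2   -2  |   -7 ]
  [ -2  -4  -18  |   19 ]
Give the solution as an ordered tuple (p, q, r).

Add 2 times ρ1 to ρ3.
Multiply ρ2 by 1/2.
Multiply ρ3 by 1/2.
Add ρ3 to ρ2.
Subtract 10 times ρ3 from ρ1.
Subtract 2 times ρ2 from ρ1.
Reading off the last column: p = 3, q = -4, r = -1/2.

(3, -4, -1/2)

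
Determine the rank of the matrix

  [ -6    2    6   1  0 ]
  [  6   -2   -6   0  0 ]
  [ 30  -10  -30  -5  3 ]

R1 ← -1/6·R1
  [  1  -1/3   -1  -1/6  0 ]
  [  6    -2   -6     0  0 ]
  [ 30   -10  -30    -5  3 ]
R2 ← R2 − 6·R1
  [  1  -1/3   -1  -1/6  0 ]
  [  0     0    0     1  0 ]
  [ 30   -10  -30    -5  3 ]
R3 ← R3 − 30·R1
  [ 1  -1/3  -1  -1/6  0 ]
  [ 0     0   0     1  0 ]
  [ 0     0   0     0  3 ]
R3 ← 1/3·R3
  [ 1  -1/3  -1  -1/6  0 ]
  [ 0     0   0     1  0 ]
  [ 0     0   0     0  1 ]
R1 ← R1 + 1/6·R2
  [ 1  -1/3  -1  0  0 ]
  [ 0     0   0  1  0 ]
  [ 0     0   0  0  1 ]
The reduced form has 3 nonzero rows.

rank = 3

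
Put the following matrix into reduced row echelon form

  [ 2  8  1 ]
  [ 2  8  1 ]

[[1, 4, 1/2], [0, 0, 0]]

r1 -> 1/2·r1
r2 -> r2 − 2·r1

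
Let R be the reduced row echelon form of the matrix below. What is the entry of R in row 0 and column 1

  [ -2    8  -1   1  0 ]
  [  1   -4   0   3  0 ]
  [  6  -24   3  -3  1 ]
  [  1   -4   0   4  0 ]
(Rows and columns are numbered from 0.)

-4

Multiply R1 by -1/2.
  [ 1   -4  1/2  -1/2  0 ]
  [ 1   -4    0     3  0 ]
  [ 6  -24    3    -3  1 ]
  [ 1   -4    0     4  0 ]
Subtract R1 from R2.
  [ 1   -4   1/2  -1/2  0 ]
  [ 0    0  -1/2   7/2  0 ]
  [ 6  -24     3    -3  1 ]
  [ 1   -4     0     4  0 ]
Subtract 6 times R1 from R3.
  [ 1  -4   1/2  -1/2  0 ]
  [ 0   0  -1/2   7/2  0 ]
  [ 0   0     0     0  1 ]
  [ 1  -4     0     4  0 ]
Subtract R1 from R4.
  [ 1  -4   1/2  -1/2  0 ]
  [ 0   0  -1/2   7/2  0 ]
  [ 0   0     0     0  1 ]
  [ 0   0  -1/2   9/2  0 ]
Multiply R2 by -2.
  [ 1  -4   1/2  -1/2  0 ]
  [ 0   0     1    -7  0 ]
  [ 0   0     0     0  1 ]
  [ 0   0  -1/2   9/2  0 ]
Add 1/2 times R2 to R4.
  [ 1  -4  1/2  -1/2  0 ]
  [ 0   0    1    -7  0 ]
  [ 0   0    0     0  1 ]
  [ 0   0    0     1  0 ]
Swap R3 and R4.
  [ 1  -4  1/2  -1/2  0 ]
  [ 0   0    1    -7  0 ]
  [ 0   0    0     1  0 ]
  [ 0   0    0     0  1 ]
Add 7 times R3 to R2.
  [ 1  -4  1/2  -1/2  0 ]
  [ 0   0    1     0  0 ]
  [ 0   0    0     1  0 ]
  [ 0   0    0     0  1 ]
Add 1/2 times R3 to R1.
  [ 1  -4  1/2  0  0 ]
  [ 0   0    1  0  0 ]
  [ 0   0    0  1  0 ]
  [ 0   0    0  0  1 ]
Subtract 1/2 times R2 from R1.
  [ 1  -4  0  0  0 ]
  [ 0   0  1  0  0 ]
  [ 0   0  0  1  0 ]
  [ 0   0  0  0  1 ]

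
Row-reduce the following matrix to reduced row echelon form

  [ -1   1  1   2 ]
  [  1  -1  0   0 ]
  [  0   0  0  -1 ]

[[1, -1, 0, 0], [0, 0, 1, 0], [0, 0, 0, 1]]

R1 -> -1·R1
R2 -> R2 − R1
R3 -> -1·R3
R2 -> R2 − 2·R3
R1 -> R1 + 2·R3
R1 -> R1 + R2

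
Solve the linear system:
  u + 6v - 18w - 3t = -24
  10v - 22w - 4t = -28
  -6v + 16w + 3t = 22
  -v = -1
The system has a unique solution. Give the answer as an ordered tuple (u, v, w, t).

(0, 1, 1, 4)

Form the augmented matrix and row-reduce:
  [ 1   6  -18  -3  |  -24 ]
  [ 0  10  -22  -4  |  -28 ]
  [ 0  -6   16   3  |   22 ]
  [ 0  -1    0   0  |   -1 ]
r2 := 1/10·r2
r3 := r3 + 6·r2
r4 := r4 + r2
r3 := 5/14·r3
r4 := r4 + 11/5·r3
r4 := 14·r4
r3 := r3 − 3/14·r4
r2 := r2 + 2/5·r4
r1 := r1 + 3·r4
r2 := r2 + 11/5·r3
r1 := r1 + 18·r3
r1 := r1 − 6·r2
Reading off the last column: u = 0, v = 1, w = 1, t = 4.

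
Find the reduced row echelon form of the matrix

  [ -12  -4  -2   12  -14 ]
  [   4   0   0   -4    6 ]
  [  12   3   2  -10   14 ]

[[1, 0, 0, -1, 3/2], [0, 1, 0, -2, 0], [0, 0, 1, 4, -2]]

Multiply R1 by -1/12.
  [  1  1/3  1/6   -1  7/6 ]
  [  4    0    0   -4    6 ]
  [ 12    3    2  -10   14 ]
Subtract 4 times R1 from R2.
  [  1   1/3   1/6   -1  7/6 ]
  [  0  -4/3  -2/3    0  4/3 ]
  [ 12     3     2  -10   14 ]
Subtract 12 times R1 from R3.
  [ 1   1/3   1/6  -1  7/6 ]
  [ 0  -4/3  -2/3   0  4/3 ]
  [ 0    -1     0   2    0 ]
Multiply R2 by -3/4.
  [ 1  1/3  1/6  -1  7/6 ]
  [ 0    1  1/2   0   -1 ]
  [ 0   -1    0   2    0 ]
Add R2 to R3.
  [ 1  1/3  1/6  -1  7/6 ]
  [ 0    1  1/2   0   -1 ]
  [ 0    0  1/2   2   -1 ]
Multiply R3 by 2.
  [ 1  1/3  1/6  -1  7/6 ]
  [ 0    1  1/2   0   -1 ]
  [ 0    0    1   4   -2 ]
Subtract 1/2 times R3 from R2.
  [ 1  1/3  1/6  -1  7/6 ]
  [ 0    1    0  -2    0 ]
  [ 0    0    1   4   -2 ]
Subtract 1/6 times R3 from R1.
  [ 1  1/3  0  -5/3  3/2 ]
  [ 0    1  0    -2    0 ]
  [ 0    0  1     4   -2 ]
Subtract 1/3 times R2 from R1.
  [ 1  0  0  -1  3/2 ]
  [ 0  1  0  -2    0 ]
  [ 0  0  1   4   -2 ]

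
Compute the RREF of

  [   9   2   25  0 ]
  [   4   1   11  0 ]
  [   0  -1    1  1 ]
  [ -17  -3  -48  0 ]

R1 → 1/9·R1
  [   1  2/9  25/9  0 ]
  [   4    1    11  0 ]
  [   0   -1     1  1 ]
  [ -17   -3   -48  0 ]
R2 → R2 − 4·R1
  [   1  2/9  25/9  0 ]
  [   0  1/9  -1/9  0 ]
  [   0   -1     1  1 ]
  [ -17   -3   -48  0 ]
R4 → R4 + 17·R1
  [ 1  2/9  25/9  0 ]
  [ 0  1/9  -1/9  0 ]
  [ 0   -1     1  1 ]
  [ 0  7/9  -7/9  0 ]
R2 → 9·R2
  [ 1  2/9  25/9  0 ]
  [ 0    1    -1  0 ]
  [ 0   -1     1  1 ]
  [ 0  7/9  -7/9  0 ]
R3 → R3 + R2
  [ 1  2/9  25/9  0 ]
  [ 0    1    -1  0 ]
  [ 0    0     0  1 ]
  [ 0  7/9  -7/9  0 ]
R4 → R4 − 7/9·R2
  [ 1  2/9  25/9  0 ]
  [ 0    1    -1  0 ]
  [ 0    0     0  1 ]
  [ 0    0     0  0 ]
R1 → R1 − 2/9·R2
  [ 1  0   3  0 ]
  [ 0  1  -1  0 ]
  [ 0  0   0  1 ]
  [ 0  0   0  0 ]

[[1, 0, 3, 0], [0, 1, -1, 0], [0, 0, 0, 1], [0, 0, 0, 0]]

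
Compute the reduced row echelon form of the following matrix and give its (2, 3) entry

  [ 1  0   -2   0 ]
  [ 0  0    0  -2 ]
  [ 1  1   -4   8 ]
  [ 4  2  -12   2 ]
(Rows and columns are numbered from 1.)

Subtract R1 from R3.
  [ 1  0   -2   0 ]
  [ 0  0    0  -2 ]
  [ 0  1   -2   8 ]
  [ 4  2  -12   2 ]
Subtract 4 times R1 from R4.
  [ 1  0  -2   0 ]
  [ 0  0   0  -2 ]
  [ 0  1  -2   8 ]
  [ 0  2  -4   2 ]
Swap R2 and R3.
  [ 1  0  -2   0 ]
  [ 0  1  -2   8 ]
  [ 0  0   0  -2 ]
  [ 0  2  -4   2 ]
Subtract 2 times R2 from R4.
  [ 1  0  -2    0 ]
  [ 0  1  -2    8 ]
  [ 0  0   0   -2 ]
  [ 0  0   0  -14 ]
Multiply R3 by -1/2.
  [ 1  0  -2    0 ]
  [ 0  1  -2    8 ]
  [ 0  0   0    1 ]
  [ 0  0   0  -14 ]
Add 14 times R3 to R4.
  [ 1  0  -2  0 ]
  [ 0  1  -2  8 ]
  [ 0  0   0  1 ]
  [ 0  0   0  0 ]
Subtract 8 times R3 from R2.
  [ 1  0  -2  0 ]
  [ 0  1  -2  0 ]
  [ 0  0   0  1 ]
  [ 0  0   0  0 ]

-2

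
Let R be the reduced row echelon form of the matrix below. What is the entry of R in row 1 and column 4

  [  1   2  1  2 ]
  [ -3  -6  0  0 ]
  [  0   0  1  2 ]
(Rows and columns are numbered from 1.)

r2 -> r2 + 3·r1
  [ 1  2  1  2 ]
  [ 0  0  3  6 ]
  [ 0  0  1  2 ]
r2 -> 1/3·r2
  [ 1  2  1  2 ]
  [ 0  0  1  2 ]
  [ 0  0  1  2 ]
r3 -> r3 − r2
  [ 1  2  1  2 ]
  [ 0  0  1  2 ]
  [ 0  0  0  0 ]
r1 -> r1 − r2
  [ 1  2  0  0 ]
  [ 0  0  1  2 ]
  [ 0  0  0  0 ]

0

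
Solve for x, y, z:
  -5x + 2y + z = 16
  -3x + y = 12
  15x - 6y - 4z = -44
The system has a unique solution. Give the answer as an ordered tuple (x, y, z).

Form the augmented matrix and row-reduce:
  [ -5   2   1  |   16 ]
  [ -3   1   0  |   12 ]
  [ 15  -6  -4  |  -44 ]
ρ1 ← -1/5·ρ1
  [  1  -2/5  -1/5  |  -16/5 ]
  [ -3     1     0  |     12 ]
  [ 15    -6    -4  |    -44 ]
ρ2 ← ρ2 + 3·ρ1
  [  1  -2/5  -1/5  |  -16/5 ]
  [  0  -1/5  -3/5  |   12/5 ]
  [ 15    -6    -4  |    -44 ]
ρ3 ← ρ3 − 15·ρ1
  [ 1  -2/5  -1/5  |  -16/5 ]
  [ 0  -1/5  -3/5  |   12/5 ]
  [ 0     0    -1  |      4 ]
ρ2 ← -5·ρ2
  [ 1  -2/5  -1/5  |  -16/5 ]
  [ 0     1     3  |    -12 ]
  [ 0     0    -1  |      4 ]
ρ3 ← -1·ρ3
  [ 1  -2/5  -1/5  |  -16/5 ]
  [ 0     1     3  |    -12 ]
  [ 0     0     1  |     -4 ]
ρ2 ← ρ2 − 3·ρ3
  [ 1  -2/5  -1/5  |  -16/5 ]
  [ 0     1     0  |      0 ]
  [ 0     0     1  |     -4 ]
ρ1 ← ρ1 + 1/5·ρ3
  [ 1  -2/5  0  |  -4 ]
  [ 0     1  0  |   0 ]
  [ 0     0  1  |  -4 ]
ρ1 ← ρ1 + 2/5·ρ2
  [ 1  0  0  |  -4 ]
  [ 0  1  0  |   0 ]
  [ 0  0  1  |  -4 ]
Reading off the last column: x = -4, y = 0, z = -4.

(-4, 0, -4)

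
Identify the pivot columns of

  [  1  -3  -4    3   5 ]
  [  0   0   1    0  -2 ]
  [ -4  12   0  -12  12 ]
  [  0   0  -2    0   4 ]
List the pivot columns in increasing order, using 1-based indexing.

R3 := R3 + 4·R1
  [ 1  -3   -4  3   5 ]
  [ 0   0    1  0  -2 ]
  [ 0   0  -16  0  32 ]
  [ 0   0   -2  0   4 ]
R3 := R3 + 16·R2
  [ 1  -3  -4  3   5 ]
  [ 0   0   1  0  -2 ]
  [ 0   0   0  0   0 ]
  [ 0   0  -2  0   4 ]
R4 := R4 + 2·R2
  [ 1  -3  -4  3   5 ]
  [ 0   0   1  0  -2 ]
  [ 0   0   0  0   0 ]
  [ 0   0   0  0   0 ]
R1 := R1 + 4·R2
  [ 1  -3  0  3  -3 ]
  [ 0   0  1  0  -2 ]
  [ 0   0  0  0   0 ]
  [ 0   0  0  0   0 ]
Pivot columns are the columns containing a leading 1.

1, 3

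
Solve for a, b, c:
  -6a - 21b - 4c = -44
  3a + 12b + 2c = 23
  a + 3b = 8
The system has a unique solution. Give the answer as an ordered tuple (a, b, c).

(6, 2/3, -3/2)

Form the augmented matrix and row-reduce:
  [ -6  -21  -4  |  -44 ]
  [  3   12   2  |   23 ]
  [  1    3   0  |    8 ]
r1 → -1/6·r1
  [ 1  7/2  2/3  |  22/3 ]
  [ 3   12    2  |    23 ]
  [ 1    3    0  |     8 ]
r2 → r2 − 3·r1
  [ 1  7/2  2/3  |  22/3 ]
  [ 0  3/2    0  |     1 ]
  [ 1    3    0  |     8 ]
r3 → r3 − r1
  [ 1   7/2   2/3  |  22/3 ]
  [ 0   3/2     0  |     1 ]
  [ 0  -1/2  -2/3  |   2/3 ]
r2 → 2/3·r2
  [ 1   7/2   2/3  |  22/3 ]
  [ 0     1     0  |   2/3 ]
  [ 0  -1/2  -2/3  |   2/3 ]
r3 → r3 + 1/2·r2
  [ 1  7/2   2/3  |  22/3 ]
  [ 0    1     0  |   2/3 ]
  [ 0    0  -2/3  |     1 ]
r3 → -3/2·r3
  [ 1  7/2  2/3  |  22/3 ]
  [ 0    1    0  |   2/3 ]
  [ 0    0    1  |  -3/2 ]
r1 → r1 − 2/3·r3
  [ 1  7/2  0  |  25/3 ]
  [ 0    1  0  |   2/3 ]
  [ 0    0  1  |  -3/2 ]
r1 → r1 − 7/2·r2
  [ 1  0  0  |     6 ]
  [ 0  1  0  |   2/3 ]
  [ 0  0  1  |  -3/2 ]
Reading off the last column: a = 6, b = 2/3, c = -3/2.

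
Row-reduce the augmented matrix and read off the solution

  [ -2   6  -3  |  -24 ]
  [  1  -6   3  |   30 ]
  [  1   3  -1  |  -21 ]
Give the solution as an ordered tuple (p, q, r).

(-6, -3, 6)

Multiply r1 by -1/2.
  [ 1  -3  3/2  |   12 ]
  [ 1  -6    3  |   30 ]
  [ 1   3   -1  |  -21 ]
Subtract r1 from r2.
  [ 1  -3  3/2  |   12 ]
  [ 0  -3  3/2  |   18 ]
  [ 1   3   -1  |  -21 ]
Subtract r1 from r3.
  [ 1  -3   3/2  |   12 ]
  [ 0  -3   3/2  |   18 ]
  [ 0   6  -5/2  |  -33 ]
Multiply r2 by -1/3.
  [ 1  -3   3/2  |   12 ]
  [ 0   1  -1/2  |   -6 ]
  [ 0   6  -5/2  |  -33 ]
Subtract 6 times r2 from r3.
  [ 1  -3   3/2  |  12 ]
  [ 0   1  -1/2  |  -6 ]
  [ 0   0   1/2  |   3 ]
Multiply r3 by 2.
  [ 1  -3   3/2  |  12 ]
  [ 0   1  -1/2  |  -6 ]
  [ 0   0     1  |   6 ]
Add 1/2 times r3 to r2.
  [ 1  -3  3/2  |  12 ]
  [ 0   1    0  |  -3 ]
  [ 0   0    1  |   6 ]
Subtract 3/2 times r3 from r1.
  [ 1  -3  0  |   3 ]
  [ 0   1  0  |  -3 ]
  [ 0   0  1  |   6 ]
Add 3 times r2 to r1.
  [ 1  0  0  |  -6 ]
  [ 0  1  0  |  -3 ]
  [ 0  0  1  |   6 ]
Reading off the last column: p = -6, q = -3, r = 6.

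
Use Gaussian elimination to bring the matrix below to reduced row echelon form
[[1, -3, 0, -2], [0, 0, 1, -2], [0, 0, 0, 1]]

[[1, -3, 0, 0], [0, 0, 1, 0], [0, 0, 0, 1]]

Add 2 times r3 to r2.
  [ 1  -3  0  -2 ]
  [ 0   0  1   0 ]
  [ 0   0  0   1 ]
Add 2 times r3 to r1.
  [ 1  -3  0  0 ]
  [ 0   0  1  0 ]
  [ 0   0  0  1 ]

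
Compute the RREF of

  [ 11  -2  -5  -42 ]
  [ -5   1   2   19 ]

[[1, 0, -1, -4], [0, 1, -3, -1]]

R1 ← 1/11·R1
  [  1  -2/11  -5/11  -42/11 ]
  [ -5      1      2      19 ]
R2 ← R2 + 5·R1
  [ 1  -2/11  -5/11  -42/11 ]
  [ 0   1/11  -3/11   -1/11 ]
R2 ← 11·R2
  [ 1  -2/11  -5/11  -42/11 ]
  [ 0      1     -3      -1 ]
R1 ← R1 + 2/11·R2
  [ 1  0  -1  -4 ]
  [ 0  1  -3  -1 ]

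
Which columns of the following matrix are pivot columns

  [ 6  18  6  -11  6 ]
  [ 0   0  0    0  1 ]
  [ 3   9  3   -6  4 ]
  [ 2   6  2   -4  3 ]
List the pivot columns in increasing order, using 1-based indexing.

R1 → 1/6·R1
  [ 1  3  1  -11/6  1 ]
  [ 0  0  0      0  1 ]
  [ 3  9  3     -6  4 ]
  [ 2  6  2     -4  3 ]
R3 → R3 − 3·R1
  [ 1  3  1  -11/6  1 ]
  [ 0  0  0      0  1 ]
  [ 0  0  0   -1/2  1 ]
  [ 2  6  2     -4  3 ]
R4 → R4 − 2·R1
  [ 1  3  1  -11/6  1 ]
  [ 0  0  0      0  1 ]
  [ 0  0  0   -1/2  1 ]
  [ 0  0  0   -1/3  1 ]
R2 <=> R3
  [ 1  3  1  -11/6  1 ]
  [ 0  0  0   -1/2  1 ]
  [ 0  0  0      0  1 ]
  [ 0  0  0   -1/3  1 ]
R2 → -2·R2
  [ 1  3  1  -11/6   1 ]
  [ 0  0  0      1  -2 ]
  [ 0  0  0      0   1 ]
  [ 0  0  0   -1/3   1 ]
R4 → R4 + 1/3·R2
  [ 1  3  1  -11/6    1 ]
  [ 0  0  0      1   -2 ]
  [ 0  0  0      0    1 ]
  [ 0  0  0      0  1/3 ]
R4 → R4 − 1/3·R3
  [ 1  3  1  -11/6   1 ]
  [ 0  0  0      1  -2 ]
  [ 0  0  0      0   1 ]
  [ 0  0  0      0   0 ]
R2 → R2 + 2·R3
  [ 1  3  1  -11/6  1 ]
  [ 0  0  0      1  0 ]
  [ 0  0  0      0  1 ]
  [ 0  0  0      0  0 ]
R1 → R1 − R3
  [ 1  3  1  -11/6  0 ]
  [ 0  0  0      1  0 ]
  [ 0  0  0      0  1 ]
  [ 0  0  0      0  0 ]
R1 → R1 + 11/6·R2
  [ 1  3  1  0  0 ]
  [ 0  0  0  1  0 ]
  [ 0  0  0  0  1 ]
  [ 0  0  0  0  0 ]
Pivot columns are the columns containing a leading 1.

1, 4, 5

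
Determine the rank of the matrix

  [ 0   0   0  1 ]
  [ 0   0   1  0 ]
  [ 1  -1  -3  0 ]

Swap ρ1 and ρ3.
  [ 1  -1  -3  0 ]
  [ 0   0   1  0 ]
  [ 0   0   0  1 ]
Add 3 times ρ2 to ρ1.
  [ 1  -1  0  0 ]
  [ 0   0  1  0 ]
  [ 0   0  0  1 ]
The reduced form has 3 nonzero rows.

rank = 3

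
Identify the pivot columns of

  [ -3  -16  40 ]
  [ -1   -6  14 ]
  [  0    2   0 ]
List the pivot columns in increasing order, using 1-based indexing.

1, 2, 3

Multiply R1 by -1/3.
  [  1  16/3  -40/3 ]
  [ -1    -6     14 ]
  [  0     2      0 ]
Add R1 to R2.
  [ 1  16/3  -40/3 ]
  [ 0  -2/3    2/3 ]
  [ 0     2      0 ]
Multiply R2 by -3/2.
  [ 1  16/3  -40/3 ]
  [ 0     1     -1 ]
  [ 0     2      0 ]
Subtract 2 times R2 from R3.
  [ 1  16/3  -40/3 ]
  [ 0     1     -1 ]
  [ 0     0      2 ]
Multiply R3 by 1/2.
  [ 1  16/3  -40/3 ]
  [ 0     1     -1 ]
  [ 0     0      1 ]
Add R3 to R2.
  [ 1  16/3  -40/3 ]
  [ 0     1      0 ]
  [ 0     0      1 ]
Add 40/3 times R3 to R1.
  [ 1  16/3  0 ]
  [ 0     1  0 ]
  [ 0     0  1 ]
Subtract 16/3 times R2 from R1.
  [ 1  0  0 ]
  [ 0  1  0 ]
  [ 0  0  1 ]
Pivot columns are the columns containing a leading 1.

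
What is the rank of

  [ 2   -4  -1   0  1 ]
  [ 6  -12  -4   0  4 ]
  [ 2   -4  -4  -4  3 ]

ρ1 := 1/2·ρ1
  [ 1   -2  -1/2   0  1/2 ]
  [ 6  -12    -4   0    4 ]
  [ 2   -4    -4  -4    3 ]
ρ2 := ρ2 − 6·ρ1
  [ 1  -2  -1/2   0  1/2 ]
  [ 0   0    -1   0    1 ]
  [ 2  -4    -4  -4    3 ]
ρ3 := ρ3 − 2·ρ1
  [ 1  -2  -1/2   0  1/2 ]
  [ 0   0    -1   0    1 ]
  [ 0   0    -3  -4    2 ]
ρ2 := -1·ρ2
  [ 1  -2  -1/2   0  1/2 ]
  [ 0   0     1   0   -1 ]
  [ 0   0    -3  -4    2 ]
ρ3 := ρ3 + 3·ρ2
  [ 1  -2  -1/2   0  1/2 ]
  [ 0   0     1   0   -1 ]
  [ 0   0     0  -4   -1 ]
ρ3 := -1/4·ρ3
  [ 1  -2  -1/2  0  1/2 ]
  [ 0   0     1  0   -1 ]
  [ 0   0     0  1  1/4 ]
ρ1 := ρ1 + 1/2·ρ2
  [ 1  -2  0  0    0 ]
  [ 0   0  1  0   -1 ]
  [ 0   0  0  1  1/4 ]
The reduced form has 3 nonzero rows.

rank = 3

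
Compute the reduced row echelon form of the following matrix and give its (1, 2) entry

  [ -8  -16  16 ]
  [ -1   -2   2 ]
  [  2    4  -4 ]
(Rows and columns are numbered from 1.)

r1 := -1/8·r1
  [  1   2  -2 ]
  [ -1  -2   2 ]
  [  2   4  -4 ]
r2 := r2 + r1
  [ 1  2  -2 ]
  [ 0  0   0 ]
  [ 2  4  -4 ]
r3 := r3 − 2·r1
  [ 1  2  -2 ]
  [ 0  0   0 ]
  [ 0  0   0 ]

2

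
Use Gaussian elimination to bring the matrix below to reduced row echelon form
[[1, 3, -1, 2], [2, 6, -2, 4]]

[[1, 3, -1, 2], [0, 0, 0, 0]]

Subtract 2 times R1 from R2.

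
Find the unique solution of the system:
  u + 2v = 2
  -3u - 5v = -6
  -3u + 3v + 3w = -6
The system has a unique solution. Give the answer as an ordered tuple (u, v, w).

Form the augmented matrix and row-reduce:
  [  1   2  0  |   2 ]
  [ -3  -5  0  |  -6 ]
  [ -3   3  3  |  -6 ]
R2 → R2 + 3·R1
  [  1  2  0  |   2 ]
  [  0  1  0  |   0 ]
  [ -3  3  3  |  -6 ]
R3 → R3 + 3·R1
  [ 1  2  0  |  2 ]
  [ 0  1  0  |  0 ]
  [ 0  9  3  |  0 ]
R3 → R3 − 9·R2
  [ 1  2  0  |  2 ]
  [ 0  1  0  |  0 ]
  [ 0  0  3  |  0 ]
R3 → 1/3·R3
  [ 1  2  0  |  2 ]
  [ 0  1  0  |  0 ]
  [ 0  0  1  |  0 ]
R1 → R1 − 2·R2
  [ 1  0  0  |  2 ]
  [ 0  1  0  |  0 ]
  [ 0  0  1  |  0 ]
Reading off the last column: u = 2, v = 0, w = 0.

(2, 0, 0)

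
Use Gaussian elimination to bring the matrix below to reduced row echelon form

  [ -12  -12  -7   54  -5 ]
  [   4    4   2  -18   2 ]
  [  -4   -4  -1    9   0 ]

Multiply ρ1 by -1/12.
  [  1   1  7/12  -9/2  5/12 ]
  [  4   4     2   -18     2 ]
  [ -4  -4    -1     9     0 ]
Subtract 4 times ρ1 from ρ2.
  [  1   1  7/12  -9/2  5/12 ]
  [  0   0  -1/3     0   1/3 ]
  [ -4  -4    -1     9     0 ]
Add 4 times ρ1 to ρ3.
  [ 1  1  7/12  -9/2  5/12 ]
  [ 0  0  -1/3     0   1/3 ]
  [ 0  0   4/3    -9   5/3 ]
Multiply ρ2 by -3.
  [ 1  1  7/12  -9/2  5/12 ]
  [ 0  0     1     0    -1 ]
  [ 0  0   4/3    -9   5/3 ]
Subtract 4/3 times ρ2 from ρ3.
  [ 1  1  7/12  -9/2  5/12 ]
  [ 0  0     1     0    -1 ]
  [ 0  0     0    -9     3 ]
Multiply ρ3 by -1/9.
  [ 1  1  7/12  -9/2  5/12 ]
  [ 0  0     1     0    -1 ]
  [ 0  0     0     1  -1/3 ]
Add 9/2 times ρ3 to ρ1.
  [ 1  1  7/12  0  -13/12 ]
  [ 0  0     1  0      -1 ]
  [ 0  0     0  1    -1/3 ]
Subtract 7/12 times ρ2 from ρ1.
  [ 1  1  0  0  -1/2 ]
  [ 0  0  1  0    -1 ]
  [ 0  0  0  1  -1/3 ]

[[1, 1, 0, 0, -1/2], [0, 0, 1, 0, -1], [0, 0, 0, 1, -1/3]]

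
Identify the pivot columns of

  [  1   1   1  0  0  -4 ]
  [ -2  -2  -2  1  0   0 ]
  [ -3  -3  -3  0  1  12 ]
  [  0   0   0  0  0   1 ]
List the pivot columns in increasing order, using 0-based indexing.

Add 2 times R1 to R2.
  [  1   1   1  0  0  -4 ]
  [  0   0   0  1  0  -8 ]
  [ -3  -3  -3  0  1  12 ]
  [  0   0   0  0  0   1 ]
Add 3 times R1 to R3.
  [ 1  1  1  0  0  -4 ]
  [ 0  0  0  1  0  -8 ]
  [ 0  0  0  0  1   0 ]
  [ 0  0  0  0  0   1 ]
Add 8 times R4 to R2.
  [ 1  1  1  0  0  -4 ]
  [ 0  0  0  1  0   0 ]
  [ 0  0  0  0  1   0 ]
  [ 0  0  0  0  0   1 ]
Add 4 times R4 to R1.
  [ 1  1  1  0  0  0 ]
  [ 0  0  0  1  0  0 ]
  [ 0  0  0  0  1  0 ]
  [ 0  0  0  0  0  1 ]
Pivot columns are the columns containing a leading 1.

0, 3, 4, 5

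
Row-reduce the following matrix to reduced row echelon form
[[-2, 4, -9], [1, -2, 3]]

ρ1 ← -1/2·ρ1
  [ 1  -2  9/2 ]
  [ 1  -2    3 ]
ρ2 ← ρ2 − ρ1
  [ 1  -2   9/2 ]
  [ 0   0  -3/2 ]
ρ2 ← -2/3·ρ2
  [ 1  -2  9/2 ]
  [ 0   0    1 ]
ρ1 ← ρ1 − 9/2·ρ2
  [ 1  -2  0 ]
  [ 0   0  1 ]

[[1, -2, 0], [0, 0, 1]]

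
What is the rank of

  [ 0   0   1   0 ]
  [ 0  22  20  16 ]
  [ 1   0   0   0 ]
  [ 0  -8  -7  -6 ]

rank = 4

R1 <-> R3
  [ 1   0   0   0 ]
  [ 0  22  20  16 ]
  [ 0   0   1   0 ]
  [ 0  -8  -7  -6 ]
R2 → 1/22·R2
  [ 1   0      0     0 ]
  [ 0   1  10/11  8/11 ]
  [ 0   0      1     0 ]
  [ 0  -8     -7    -6 ]
R4 → R4 + 8·R2
  [ 1  0      0      0 ]
  [ 0  1  10/11   8/11 ]
  [ 0  0      1      0 ]
  [ 0  0   3/11  -2/11 ]
R4 → R4 − 3/11·R3
  [ 1  0      0      0 ]
  [ 0  1  10/11   8/11 ]
  [ 0  0      1      0 ]
  [ 0  0      0  -2/11 ]
R4 → -11/2·R4
  [ 1  0      0     0 ]
  [ 0  1  10/11  8/11 ]
  [ 0  0      1     0 ]
  [ 0  0      0     1 ]
R2 → R2 − 8/11·R4
  [ 1  0      0  0 ]
  [ 0  1  10/11  0 ]
  [ 0  0      1  0 ]
  [ 0  0      0  1 ]
R2 → R2 − 10/11·R3
  [ 1  0  0  0 ]
  [ 0  1  0  0 ]
  [ 0  0  1  0 ]
  [ 0  0  0  1 ]
The reduced form has 4 nonzero rows.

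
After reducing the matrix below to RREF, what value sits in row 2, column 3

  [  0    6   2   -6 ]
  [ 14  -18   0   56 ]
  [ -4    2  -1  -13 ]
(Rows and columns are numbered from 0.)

-3

Swap R1 and R2.
  [ 14  -18   0   56 ]
  [  0    6   2   -6 ]
  [ -4    2  -1  -13 ]
Multiply R1 by 1/14.
  [  1  -9/7   0    4 ]
  [  0     6   2   -6 ]
  [ -4     2  -1  -13 ]
Add 4 times R1 to R3.
  [ 1   -9/7   0   4 ]
  [ 0      6   2  -6 ]
  [ 0  -22/7  -1   3 ]
Multiply R2 by 1/6.
  [ 1   -9/7    0   4 ]
  [ 0      1  1/3  -1 ]
  [ 0  -22/7   -1   3 ]
Add 22/7 times R2 to R3.
  [ 1  -9/7     0     4 ]
  [ 0     1   1/3    -1 ]
  [ 0     0  1/21  -1/7 ]
Multiply R3 by 21.
  [ 1  -9/7    0   4 ]
  [ 0     1  1/3  -1 ]
  [ 0     0    1  -3 ]
Subtract 1/3 times R3 from R2.
  [ 1  -9/7  0   4 ]
  [ 0     1  0   0 ]
  [ 0     0  1  -3 ]
Add 9/7 times R2 to R1.
  [ 1  0  0   4 ]
  [ 0  1  0   0 ]
  [ 0  0  1  -3 ]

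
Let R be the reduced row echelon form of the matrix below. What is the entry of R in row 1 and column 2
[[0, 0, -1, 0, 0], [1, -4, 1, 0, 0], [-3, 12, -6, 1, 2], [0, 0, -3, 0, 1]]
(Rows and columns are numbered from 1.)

r1 <=> r2
  [  1  -4   1  0  0 ]
  [  0   0  -1  0  0 ]
  [ -3  12  -6  1  2 ]
  [  0   0  -3  0  1 ]
r3 ← r3 + 3·r1
  [ 1  -4   1  0  0 ]
  [ 0   0  -1  0  0 ]
  [ 0   0  -3  1  2 ]
  [ 0   0  -3  0  1 ]
r2 ← -1·r2
  [ 1  -4   1  0  0 ]
  [ 0   0   1  0  0 ]
  [ 0   0  -3  1  2 ]
  [ 0   0  -3  0  1 ]
r3 ← r3 + 3·r2
  [ 1  -4   1  0  0 ]
  [ 0   0   1  0  0 ]
  [ 0   0   0  1  2 ]
  [ 0   0  -3  0  1 ]
r4 ← r4 + 3·r2
  [ 1  -4  1  0  0 ]
  [ 0   0  1  0  0 ]
  [ 0   0  0  1  2 ]
  [ 0   0  0  0  1 ]
r3 ← r3 − 2·r4
  [ 1  -4  1  0  0 ]
  [ 0   0  1  0  0 ]
  [ 0   0  0  1  0 ]
  [ 0   0  0  0  1 ]
r1 ← r1 − r2
  [ 1  -4  0  0  0 ]
  [ 0   0  1  0  0 ]
  [ 0   0  0  1  0 ]
  [ 0   0  0  0  1 ]

-4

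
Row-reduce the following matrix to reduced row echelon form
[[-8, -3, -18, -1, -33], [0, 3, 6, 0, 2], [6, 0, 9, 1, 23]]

Multiply R1 by -1/8.
  [ 1  3/8  9/4  1/8  33/8 ]
  [ 0    3    6    0     2 ]
  [ 6    0    9    1    23 ]
Subtract 6 times R1 from R3.
  [ 1   3/8   9/4  1/8  33/8 ]
  [ 0     3     6    0     2 ]
  [ 0  -9/4  -9/2  1/4  -7/4 ]
Multiply R2 by 1/3.
  [ 1   3/8   9/4  1/8  33/8 ]
  [ 0     1     2    0   2/3 ]
  [ 0  -9/4  -9/2  1/4  -7/4 ]
Add 9/4 times R2 to R3.
  [ 1  3/8  9/4  1/8  33/8 ]
  [ 0    1    2    0   2/3 ]
  [ 0    0    0  1/4  -1/4 ]
Multiply R3 by 4.
  [ 1  3/8  9/4  1/8  33/8 ]
  [ 0    1    2    0   2/3 ]
  [ 0    0    0    1    -1 ]
Subtract 1/8 times R3 from R1.
  [ 1  3/8  9/4  0  17/4 ]
  [ 0    1    2  0   2/3 ]
  [ 0    0    0  1    -1 ]
Subtract 3/8 times R2 from R1.
  [ 1  0  3/2  0    4 ]
  [ 0  1    2  0  2/3 ]
  [ 0  0    0  1   -1 ]

[[1, 0, 3/2, 0, 4], [0, 1, 2, 0, 2/3], [0, 0, 0, 1, -1]]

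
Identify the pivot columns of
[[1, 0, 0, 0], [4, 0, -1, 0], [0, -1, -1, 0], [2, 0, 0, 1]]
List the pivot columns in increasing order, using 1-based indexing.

R2 := R2 − 4·R1
R4 := R4 − 2·R1
R2 <-> R3
R2 := -1·R2
R3 := -1·R3
R2 := R2 − R3
Pivot columns are the columns containing a leading 1.

1, 2, 3, 4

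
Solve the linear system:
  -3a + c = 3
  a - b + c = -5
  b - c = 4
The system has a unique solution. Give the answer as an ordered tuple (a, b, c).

(-1, 4, 0)

Form the augmented matrix and row-reduce:
  [ -3   0   1  |   3 ]
  [  1  -1   1  |  -5 ]
  [  0   1  -1  |   4 ]
Multiply R1 by -1/3.
  [ 1   0  -1/3  |  -1 ]
  [ 1  -1     1  |  -5 ]
  [ 0   1    -1  |   4 ]
Subtract R1 from R2.
  [ 1   0  -1/3  |  -1 ]
  [ 0  -1   4/3  |  -4 ]
  [ 0   1    -1  |   4 ]
Multiply R2 by -1.
  [ 1  0  -1/3  |  -1 ]
  [ 0  1  -4/3  |   4 ]
  [ 0  1    -1  |   4 ]
Subtract R2 from R3.
  [ 1  0  -1/3  |  -1 ]
  [ 0  1  -4/3  |   4 ]
  [ 0  0   1/3  |   0 ]
Multiply R3 by 3.
  [ 1  0  -1/3  |  -1 ]
  [ 0  1  -4/3  |   4 ]
  [ 0  0     1  |   0 ]
Add 4/3 times R3 to R2.
  [ 1  0  -1/3  |  -1 ]
  [ 0  1     0  |   4 ]
  [ 0  0     1  |   0 ]
Add 1/3 times R3 to R1.
  [ 1  0  0  |  -1 ]
  [ 0  1  0  |   4 ]
  [ 0  0  1  |   0 ]
Reading off the last column: a = -1, b = 4, c = 0.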